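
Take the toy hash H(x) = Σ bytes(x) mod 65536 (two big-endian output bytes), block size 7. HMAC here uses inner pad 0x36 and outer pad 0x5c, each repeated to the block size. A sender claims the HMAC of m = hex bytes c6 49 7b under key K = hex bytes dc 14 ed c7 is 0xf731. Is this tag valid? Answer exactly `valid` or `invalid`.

invalid

Key hex bytes dc 14 ed c7 is 4 bytes ≤ B = 7; zero-pad to 7 bytes: K' = dc 14 ed c7 00 00 00.
K' ⊕ ipad = ea 22 db f1 36 36 36; K' ⊕ opad = 80 48 b1 9b 5c 5c 5c.
Inner hash: sum = 234+34+219+241+54+54+54+198+73+123 = 1284 → 05 04.
Outer hash (recomputed tag): sum = 128+72+177+155+92+92+92+5+4 = 817 → 03 31.
Recomputed tag = 0331; claimed = f731 → mismatch.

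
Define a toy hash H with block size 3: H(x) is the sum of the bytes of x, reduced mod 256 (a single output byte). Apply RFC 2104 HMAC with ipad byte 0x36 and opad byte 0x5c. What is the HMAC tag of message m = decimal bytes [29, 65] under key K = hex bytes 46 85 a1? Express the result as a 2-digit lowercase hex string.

08

Key hex bytes 46 85 a1 is exactly B = 3 bytes: K' = 46 85 a1.
K' ⊕ ipad = 70 b3 97.  K' ⊕ opad = 1a d9 fd.
Inner input = (K'⊕ipad) ∥ m = 70 b3 97 ∥ 1d 41.
Inner hash: sum = 112+179+151+29+65 = 536; mod 256 = 24 → 18.
Outer input = (K'⊕opad) ∥ inner = 1a d9 fd ∥ 18.
Outer hash (tag): sum = 26+217+253+24 = 520; mod 256 = 8 → 08.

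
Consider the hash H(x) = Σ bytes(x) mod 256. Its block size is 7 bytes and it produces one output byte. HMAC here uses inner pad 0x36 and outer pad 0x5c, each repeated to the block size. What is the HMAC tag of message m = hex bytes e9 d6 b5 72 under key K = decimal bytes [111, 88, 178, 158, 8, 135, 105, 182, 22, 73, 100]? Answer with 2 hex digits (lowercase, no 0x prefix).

Key decimal bytes [111, 88, 178, 158, 8, 135, 105, 182, 22, 73, 100] = 6f 58 b2 9e 08 87 69 b6 16 49 64 is 11 bytes > B = 7, so hash it first: H(key) = 88, then zero-pad to 7 bytes: K' = 88 00 00 00 00 00 00.
K' ⊕ ipad = be 36 36 36 36 36 36.  K' ⊕ opad = d4 5c 5c 5c 5c 5c 5c.
Inner input = (K'⊕ipad) ∥ m = be 36 36 36 36 36 36 ∥ e9 d6 b5 72.
Inner hash: sum = 190+54+54+54+54+54+54+233+214+181+114 = 1256; mod 256 = 232 → e8.
Outer input = (K'⊕opad) ∥ inner = d4 5c 5c 5c 5c 5c 5c ∥ e8.
Outer hash (tag): sum = 212+92+92+92+92+92+92+232 = 996; mod 256 = 228 → e4.

e4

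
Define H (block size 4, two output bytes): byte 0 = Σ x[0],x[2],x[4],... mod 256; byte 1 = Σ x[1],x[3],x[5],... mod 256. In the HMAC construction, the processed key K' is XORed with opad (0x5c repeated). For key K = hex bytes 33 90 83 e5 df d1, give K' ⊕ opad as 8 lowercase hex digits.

c91a5c5c

Key hex bytes 33 90 83 e5 df d1 is 6 bytes > B = 4, so hash it first: H(key) = 95 46, then zero-pad to 4 bytes: K' = 95 46 00 00.
XOR each byte with 0x5c: 95⊕5c=c9, 46⊕5c=1a, 00⊕5c=5c, 00⊕5c=5c.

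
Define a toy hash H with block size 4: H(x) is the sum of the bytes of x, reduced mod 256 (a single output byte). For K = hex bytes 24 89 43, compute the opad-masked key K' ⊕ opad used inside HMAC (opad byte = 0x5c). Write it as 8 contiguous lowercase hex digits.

Key hex bytes 24 89 43 is 3 bytes ≤ B = 4; zero-pad to 4 bytes: K' = 24 89 43 00.
XOR each byte with 0x5c: 24⊕5c=78, 89⊕5c=d5, 43⊕5c=1f, 00⊕5c=5c.

78d51f5c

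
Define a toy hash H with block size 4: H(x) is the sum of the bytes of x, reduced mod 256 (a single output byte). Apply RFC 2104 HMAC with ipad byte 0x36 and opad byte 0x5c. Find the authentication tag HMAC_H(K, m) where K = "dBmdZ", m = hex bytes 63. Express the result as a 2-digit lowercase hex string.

8d

Key "dBmdZ" = 64 42 6d 64 5a is 5 bytes > B = 4, so hash it first: H(key) = d1, then zero-pad to 4 bytes: K' = d1 00 00 00.
K' ⊕ ipad = e7 36 36 36.  K' ⊕ opad = 8d 5c 5c 5c.
Inner input = (K'⊕ipad) ∥ m = e7 36 36 36 ∥ 63.
Inner hash: sum = 231+54+54+54+99 = 492; mod 256 = 236 → ec.
Outer input = (K'⊕opad) ∥ inner = 8d 5c 5c 5c ∥ ec.
Outer hash (tag): sum = 141+92+92+92+236 = 653; mod 256 = 141 → 8d.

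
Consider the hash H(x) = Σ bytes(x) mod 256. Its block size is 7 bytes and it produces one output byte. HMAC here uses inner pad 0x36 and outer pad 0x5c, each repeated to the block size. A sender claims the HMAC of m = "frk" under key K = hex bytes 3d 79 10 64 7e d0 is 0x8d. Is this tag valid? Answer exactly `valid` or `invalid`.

Key hex bytes 3d 79 10 64 7e d0 is 6 bytes ≤ B = 7; zero-pad to 7 bytes: K' = 3d 79 10 64 7e d0 00.
K' ⊕ ipad = 0b 4f 26 52 48 e6 36; K' ⊕ opad = 61 25 4c 38 22 8c 5c.
Inner hash: sum = 11+79+38+82+72+230+54+102+114+107 = 889; mod 256 = 121 → 79.
Outer hash (recomputed tag): sum = 97+37+76+56+34+140+92+121 = 653; mod 256 = 141 → 8d.
Recomputed tag = 8d; claimed = 8d → match.

valid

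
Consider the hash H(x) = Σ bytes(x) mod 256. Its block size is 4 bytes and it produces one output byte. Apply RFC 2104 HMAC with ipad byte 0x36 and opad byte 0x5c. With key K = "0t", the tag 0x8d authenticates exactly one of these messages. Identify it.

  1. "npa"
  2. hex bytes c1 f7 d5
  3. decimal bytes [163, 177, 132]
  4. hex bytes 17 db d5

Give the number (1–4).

Key "0t" = 30 74 is 2 bytes ≤ B = 4; zero-pad to 4 bytes: K' = 30 74 00 00.
K' ⊕ ipad = 06 42 36 36; K' ⊕ opad = 6c 28 5c 5c.
m1: inner = H(06 42 36 36 6e 70 61) = f3; tag = H(6c 28 5c 5c f3) = 3f
m2: inner = H(06 42 36 36 c1 f7 d5) = 41; tag = H(6c 28 5c 5c 41) = 8d ← matches
m3: inner = H(06 42 36 36 a3 b1 84) = 8c; tag = H(6c 28 5c 5c 8c) = d8
m4: inner = H(06 42 36 36 17 db d5) = 7b; tag = H(6c 28 5c 5c 7b) = c7

2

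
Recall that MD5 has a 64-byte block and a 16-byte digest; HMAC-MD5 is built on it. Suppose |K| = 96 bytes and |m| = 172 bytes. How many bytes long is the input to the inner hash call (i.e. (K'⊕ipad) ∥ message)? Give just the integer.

Key is 96 > 64 bytes, so it is hashed to 16 bytes then zero-padded to 64: |K'| = 64.
Inner input = (K'⊕ipad) ∥ m → 64 + 172 = 236 bytes.

236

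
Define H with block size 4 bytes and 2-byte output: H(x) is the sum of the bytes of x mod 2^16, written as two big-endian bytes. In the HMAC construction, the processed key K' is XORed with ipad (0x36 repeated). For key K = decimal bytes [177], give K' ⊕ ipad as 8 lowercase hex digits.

Key decimal bytes [177] = b1 is 1 byte ≤ B = 4; zero-pad to 4 bytes: K' = b1 00 00 00.
XOR each byte with 0x36: b1⊕36=87, 00⊕36=36, 00⊕36=36, 00⊕36=36.

87363636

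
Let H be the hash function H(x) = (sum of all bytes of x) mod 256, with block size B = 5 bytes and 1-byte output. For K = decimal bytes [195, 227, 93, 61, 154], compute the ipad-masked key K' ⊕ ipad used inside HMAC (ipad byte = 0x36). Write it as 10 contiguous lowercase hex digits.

Key decimal bytes [195, 227, 93, 61, 154] = c3 e3 5d 3d 9a is exactly B = 5 bytes: K' = c3 e3 5d 3d 9a.
XOR each byte with 0x36: c3⊕36=f5, e3⊕36=d5, 5d⊕36=6b, 3d⊕36=0b, 9a⊕36=ac.

f5d56b0bac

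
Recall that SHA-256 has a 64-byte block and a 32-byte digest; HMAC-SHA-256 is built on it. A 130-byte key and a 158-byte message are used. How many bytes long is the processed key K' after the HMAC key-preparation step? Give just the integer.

Key is 130 > 64 bytes, so it is hashed to 32 bytes then zero-padded to 64: |K'| = 64.

64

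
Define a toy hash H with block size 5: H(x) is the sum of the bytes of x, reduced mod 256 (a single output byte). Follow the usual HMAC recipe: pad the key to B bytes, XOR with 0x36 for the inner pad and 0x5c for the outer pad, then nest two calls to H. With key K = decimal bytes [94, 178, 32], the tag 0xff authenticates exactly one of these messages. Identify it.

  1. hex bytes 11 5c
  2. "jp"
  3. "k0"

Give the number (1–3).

Key decimal bytes [94, 178, 32] = 5e b2 20 is 3 bytes ≤ B = 5; zero-pad to 5 bytes: K' = 5e b2 20 00 00.
K' ⊕ ipad = 68 84 16 36 36; K' ⊕ opad = 02 ee 7c 5c 5c.
m1: inner = H(68 84 16 36 36 11 5c) = db; tag = H(02 ee 7c 5c 5c db) = ff ← matches
m2: inner = H(68 84 16 36 36 6a 70) = 48; tag = H(02 ee 7c 5c 5c 48) = 6c
m3: inner = H(68 84 16 36 36 6b 30) = 09; tag = H(02 ee 7c 5c 5c 09) = 2d

1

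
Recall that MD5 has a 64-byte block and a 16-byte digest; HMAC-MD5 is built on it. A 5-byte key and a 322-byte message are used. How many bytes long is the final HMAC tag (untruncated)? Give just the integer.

16

The tag is one MD5 digest: 16 bytes.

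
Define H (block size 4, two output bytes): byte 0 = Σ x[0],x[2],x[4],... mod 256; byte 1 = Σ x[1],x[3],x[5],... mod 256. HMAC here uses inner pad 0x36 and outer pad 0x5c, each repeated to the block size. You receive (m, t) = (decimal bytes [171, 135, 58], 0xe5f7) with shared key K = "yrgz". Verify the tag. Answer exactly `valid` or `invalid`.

Key "yrgz" = 79 72 67 7a is exactly B = 4 bytes: K' = 79 72 67 7a.
K' ⊕ ipad = 4f 44 51 4c; K' ⊕ opad = 25 2e 3b 26.
Inner hash: even-index sum = 389 mod 256 = 133; odd-index sum = 279 mod 256 = 23 → 85 17.
Outer hash (recomputed tag): even-index sum = 229 mod 256 = 229; odd-index sum = 107 mod 256 = 107 → e5 6b.
Recomputed tag = e56b; claimed = e5f7 → mismatch.

invalid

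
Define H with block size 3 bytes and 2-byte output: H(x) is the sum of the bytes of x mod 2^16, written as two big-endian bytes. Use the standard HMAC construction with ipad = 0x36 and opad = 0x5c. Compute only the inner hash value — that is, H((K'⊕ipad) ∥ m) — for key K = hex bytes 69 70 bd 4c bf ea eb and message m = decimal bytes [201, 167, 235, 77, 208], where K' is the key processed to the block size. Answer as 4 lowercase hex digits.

Key hex bytes 69 70 bd 4c bf ea eb is 7 bytes > B = 3, so hash it first: H(key) = 04 76, then zero-pad to 3 bytes: K' = 04 76 00.
K' ⊕ ipad = 32 40 36.
Inner input = 32 40 36 ∥ c9 a7 eb 4d d0.
Inner hash: sum = 50+64+54+201+167+235+77+208 = 1056 → 04 20.

0420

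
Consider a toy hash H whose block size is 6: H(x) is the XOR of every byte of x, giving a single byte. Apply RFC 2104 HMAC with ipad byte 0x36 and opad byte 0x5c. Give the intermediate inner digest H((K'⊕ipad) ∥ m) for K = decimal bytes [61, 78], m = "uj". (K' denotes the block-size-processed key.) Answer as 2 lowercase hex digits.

6c

Key decimal bytes [61, 78] = 3d 4e is 2 bytes ≤ B = 6; zero-pad to 6 bytes: K' = 3d 4e 00 00 00 00.
K' ⊕ ipad = 0b 78 36 36 36 36.
Inner input = 0b 78 36 36 36 36 ∥ 75 6a.
Inner hash: XOR 0b⊕78⊕36⊕36⊕36⊕36⊕75⊕6a = 6c.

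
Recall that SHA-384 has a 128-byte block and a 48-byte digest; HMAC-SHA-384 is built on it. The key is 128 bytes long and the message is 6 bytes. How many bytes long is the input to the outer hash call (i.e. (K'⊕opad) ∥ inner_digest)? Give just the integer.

176

Key is 128 ≤ 128 bytes, zero-padded: |K'| = 128.
Outer input = (K'⊕opad) ∥ H(inner) → 128 + 48 = 176 bytes.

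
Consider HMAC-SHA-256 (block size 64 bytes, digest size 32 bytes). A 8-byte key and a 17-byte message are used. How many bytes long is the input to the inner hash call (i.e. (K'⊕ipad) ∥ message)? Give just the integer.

Key is 8 ≤ 64 bytes, zero-padded: |K'| = 64.
Inner input = (K'⊕ipad) ∥ m → 64 + 17 = 81 bytes.

81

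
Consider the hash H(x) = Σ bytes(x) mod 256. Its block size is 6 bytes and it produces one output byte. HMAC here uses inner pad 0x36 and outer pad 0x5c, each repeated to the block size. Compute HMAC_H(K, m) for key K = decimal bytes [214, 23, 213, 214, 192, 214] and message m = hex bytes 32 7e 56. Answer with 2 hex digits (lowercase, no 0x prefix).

Key decimal bytes [214, 23, 213, 214, 192, 214] = d6 17 d5 d6 c0 d6 is exactly B = 6 bytes: K' = d6 17 d5 d6 c0 d6.
K' ⊕ ipad = e0 21 e3 e0 f6 e0.  K' ⊕ opad = 8a 4b 89 8a 9c 8a.
Inner input = (K'⊕ipad) ∥ m = e0 21 e3 e0 f6 e0 ∥ 32 7e 56.
Inner hash: sum = 224+33+227+224+246+224+50+126+86 = 1440; mod 256 = 160 → a0.
Outer input = (K'⊕opad) ∥ inner = 8a 4b 89 8a 9c 8a ∥ a0.
Outer hash (tag): sum = 138+75+137+138+156+138+160 = 942; mod 256 = 174 → ae.

ae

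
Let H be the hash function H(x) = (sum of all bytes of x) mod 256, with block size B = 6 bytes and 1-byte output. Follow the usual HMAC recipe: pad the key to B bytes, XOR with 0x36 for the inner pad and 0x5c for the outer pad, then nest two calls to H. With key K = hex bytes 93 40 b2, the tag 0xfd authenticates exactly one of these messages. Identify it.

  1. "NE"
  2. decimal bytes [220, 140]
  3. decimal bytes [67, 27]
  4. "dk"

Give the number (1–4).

Key hex bytes 93 40 b2 is 3 bytes ≤ B = 6; zero-pad to 6 bytes: K' = 93 40 b2 00 00 00.
K' ⊕ ipad = a5 76 84 36 36 36; K' ⊕ opad = cf 1c ee 5c 5c 5c.
m1: inner = H(a5 76 84 36 36 36 4e 45) = d4; tag = H(cf 1c ee 5c 5c 5c d4) = c1
m2: inner = H(a5 76 84 36 36 36 dc 8c) = a9; tag = H(cf 1c ee 5c 5c 5c a9) = 96
m3: inner = H(a5 76 84 36 36 36 43 1b) = 9f; tag = H(cf 1c ee 5c 5c 5c 9f) = 8c
m4: inner = H(a5 76 84 36 36 36 64 6b) = 10; tag = H(cf 1c ee 5c 5c 5c 10) = fd ← matches

4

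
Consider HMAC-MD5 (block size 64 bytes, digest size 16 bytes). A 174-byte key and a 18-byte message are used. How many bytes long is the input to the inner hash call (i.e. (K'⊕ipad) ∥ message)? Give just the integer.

82

Key is 174 > 64 bytes, so it is hashed to 16 bytes then zero-padded to 64: |K'| = 64.
Inner input = (K'⊕ipad) ∥ m → 64 + 18 = 82 bytes.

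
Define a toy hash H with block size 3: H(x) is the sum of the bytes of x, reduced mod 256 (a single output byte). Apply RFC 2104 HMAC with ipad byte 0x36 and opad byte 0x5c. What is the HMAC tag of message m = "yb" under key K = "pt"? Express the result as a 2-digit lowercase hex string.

Key "pt" = 70 74 is 2 bytes ≤ B = 3; zero-pad to 3 bytes: K' = 70 74 00.
K' ⊕ ipad = 46 42 36.  K' ⊕ opad = 2c 28 5c.
Inner input = (K'⊕ipad) ∥ m = 46 42 36 ∥ 79 62.
Inner hash: sum = 70+66+54+121+98 = 409; mod 256 = 153 → 99.
Outer input = (K'⊕opad) ∥ inner = 2c 28 5c ∥ 99.
Outer hash (tag): sum = 44+40+92+153 = 329; mod 256 = 73 → 49.

49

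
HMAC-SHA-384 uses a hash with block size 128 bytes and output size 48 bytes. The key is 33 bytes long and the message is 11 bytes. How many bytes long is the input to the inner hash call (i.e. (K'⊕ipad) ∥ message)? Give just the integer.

139

Key is 33 ≤ 128 bytes, zero-padded: |K'| = 128.
Inner input = (K'⊕ipad) ∥ m → 128 + 11 = 139 bytes.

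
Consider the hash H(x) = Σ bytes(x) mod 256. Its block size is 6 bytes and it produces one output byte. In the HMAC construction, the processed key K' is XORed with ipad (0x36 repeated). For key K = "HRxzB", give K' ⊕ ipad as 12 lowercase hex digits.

7e644e4c7436

Key "HRxzB" = 48 52 78 7a 42 is 5 bytes ≤ B = 6; zero-pad to 6 bytes: K' = 48 52 78 7a 42 00.
XOR each byte with 0x36: 48⊕36=7e, 52⊕36=64, 78⊕36=4e, 7a⊕36=4c, 42⊕36=74, 00⊕36=36.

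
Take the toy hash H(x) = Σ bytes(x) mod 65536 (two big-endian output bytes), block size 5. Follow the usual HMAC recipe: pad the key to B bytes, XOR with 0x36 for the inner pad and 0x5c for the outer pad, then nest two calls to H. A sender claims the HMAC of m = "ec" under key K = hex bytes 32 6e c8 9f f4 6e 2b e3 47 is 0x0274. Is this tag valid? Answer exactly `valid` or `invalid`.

valid

Key hex bytes 32 6e c8 9f f4 6e 2b e3 47 is 9 bytes > B = 5, so hash it first: H(key) = 04 be, then zero-pad to 5 bytes: K' = 04 be 00 00 00.
K' ⊕ ipad = 32 88 36 36 36; K' ⊕ opad = 58 e2 5c 5c 5c.
Inner hash: sum = 50+136+54+54+54+101+99 = 548 → 02 24.
Outer hash (recomputed tag): sum = 88+226+92+92+92+2+36 = 628 → 02 74.
Recomputed tag = 0274; claimed = 0274 → match.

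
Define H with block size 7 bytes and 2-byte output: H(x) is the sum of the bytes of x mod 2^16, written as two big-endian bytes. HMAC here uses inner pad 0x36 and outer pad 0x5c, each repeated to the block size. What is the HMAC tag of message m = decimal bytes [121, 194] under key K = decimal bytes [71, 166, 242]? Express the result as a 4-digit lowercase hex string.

Key decimal bytes [71, 166, 242] = 47 a6 f2 is 3 bytes ≤ B = 7; zero-pad to 7 bytes: K' = 47 a6 f2 00 00 00 00.
K' ⊕ ipad = 71 90 c4 36 36 36 36.  K' ⊕ opad = 1b fa ae 5c 5c 5c 5c.
Inner input = (K'⊕ipad) ∥ m = 71 90 c4 36 36 36 36 ∥ 79 c2.
Inner hash: sum = 113+144+196+54+54+54+54+121+194 = 984 → 03 d8.
Outer input = (K'⊕opad) ∥ inner = 1b fa ae 5c 5c 5c 5c ∥ 03 d8.
Outer hash (tag): sum = 27+250+174+92+92+92+92+3+216 = 1038 → 04 0e.

040e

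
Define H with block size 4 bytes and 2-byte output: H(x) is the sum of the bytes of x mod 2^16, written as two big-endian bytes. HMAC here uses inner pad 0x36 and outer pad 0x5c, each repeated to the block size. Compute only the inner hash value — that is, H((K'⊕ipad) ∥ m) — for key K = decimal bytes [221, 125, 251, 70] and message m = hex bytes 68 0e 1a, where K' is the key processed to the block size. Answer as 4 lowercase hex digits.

Key decimal bytes [221, 125, 251, 70] = dd 7d fb 46 is exactly B = 4 bytes: K' = dd 7d fb 46.
K' ⊕ ipad = eb 4b cd 70.
Inner input = eb 4b cd 70 ∥ 68 0e 1a.
Inner hash: sum = 235+75+205+112+104+14+26 = 771 → 03 03.

0303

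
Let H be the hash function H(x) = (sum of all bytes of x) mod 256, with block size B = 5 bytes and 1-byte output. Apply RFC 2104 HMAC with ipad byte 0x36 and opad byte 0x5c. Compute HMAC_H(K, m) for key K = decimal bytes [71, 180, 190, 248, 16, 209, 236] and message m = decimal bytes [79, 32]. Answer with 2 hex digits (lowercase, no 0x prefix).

21

Key decimal bytes [71, 180, 190, 248, 16, 209, 236] = 47 b4 be f8 10 d1 ec is 7 bytes > B = 5, so hash it first: H(key) = 7e, then zero-pad to 5 bytes: K' = 7e 00 00 00 00.
K' ⊕ ipad = 48 36 36 36 36.  K' ⊕ opad = 22 5c 5c 5c 5c.
Inner input = (K'⊕ipad) ∥ m = 48 36 36 36 36 ∥ 4f 20.
Inner hash: sum = 72+54+54+54+54+79+32 = 399; mod 256 = 143 → 8f.
Outer input = (K'⊕opad) ∥ inner = 22 5c 5c 5c 5c ∥ 8f.
Outer hash (tag): sum = 34+92+92+92+92+143 = 545; mod 256 = 33 → 21.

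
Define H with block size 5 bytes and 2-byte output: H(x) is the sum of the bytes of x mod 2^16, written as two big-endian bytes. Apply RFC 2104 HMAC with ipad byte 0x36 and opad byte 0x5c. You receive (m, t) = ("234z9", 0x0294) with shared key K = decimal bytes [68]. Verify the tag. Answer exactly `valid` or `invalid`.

Key decimal bytes [68] = 44 is 1 byte ≤ B = 5; zero-pad to 5 bytes: K' = 44 00 00 00 00.
K' ⊕ ipad = 72 36 36 36 36; K' ⊕ opad = 18 5c 5c 5c 5c.
Inner hash: sum = 114+54+54+54+54+50+51+52+122+57 = 662 → 02 96.
Outer hash (recomputed tag): sum = 24+92+92+92+92+2+150 = 544 → 02 20.
Recomputed tag = 0220; claimed = 0294 → mismatch.

invalid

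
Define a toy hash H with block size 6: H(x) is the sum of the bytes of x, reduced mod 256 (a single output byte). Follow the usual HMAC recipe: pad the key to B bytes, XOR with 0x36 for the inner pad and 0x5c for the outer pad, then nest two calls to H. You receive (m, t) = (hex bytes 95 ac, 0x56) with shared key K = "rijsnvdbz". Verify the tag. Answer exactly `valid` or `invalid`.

Key "rijsnvdbz" = 72 69 6a 73 6e 76 64 62 7a is 9 bytes > B = 6, so hash it first: H(key) = dc, then zero-pad to 6 bytes: K' = dc 00 00 00 00 00.
K' ⊕ ipad = ea 36 36 36 36 36; K' ⊕ opad = 80 5c 5c 5c 5c 5c.
Inner hash: sum = 234+54+54+54+54+54+149+172 = 825; mod 256 = 57 → 39.
Outer hash (recomputed tag): sum = 128+92+92+92+92+92+57 = 645; mod 256 = 133 → 85.
Recomputed tag = 85; claimed = 56 → mismatch.

invalid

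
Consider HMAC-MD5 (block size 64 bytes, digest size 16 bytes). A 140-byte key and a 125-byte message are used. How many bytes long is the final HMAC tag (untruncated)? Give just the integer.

16

The tag is one MD5 digest: 16 bytes.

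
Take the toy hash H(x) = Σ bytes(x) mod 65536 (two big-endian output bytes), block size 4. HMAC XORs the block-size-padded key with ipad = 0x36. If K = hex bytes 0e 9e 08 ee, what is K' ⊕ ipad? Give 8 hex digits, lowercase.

Key hex bytes 0e 9e 08 ee is exactly B = 4 bytes: K' = 0e 9e 08 ee.
XOR each byte with 0x36: 0e⊕36=38, 9e⊕36=a8, 08⊕36=3e, ee⊕36=d8.

38a83ed8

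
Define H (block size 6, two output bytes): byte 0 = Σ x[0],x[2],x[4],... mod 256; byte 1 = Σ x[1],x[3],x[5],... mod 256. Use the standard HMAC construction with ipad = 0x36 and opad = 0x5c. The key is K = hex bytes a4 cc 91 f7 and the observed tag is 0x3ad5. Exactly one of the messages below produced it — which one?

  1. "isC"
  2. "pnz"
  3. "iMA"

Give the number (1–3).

3

Key hex bytes a4 cc 91 f7 is 4 bytes ≤ B = 6; zero-pad to 6 bytes: K' = a4 cc 91 f7 00 00.
K' ⊕ ipad = 92 fa a7 c1 36 36; K' ⊕ opad = f8 90 cd ab 5c 5c.
m1: inner = H(92 fa a7 c1 36 36 69 73 43) = 1b 64; tag = H(f8 90 cd ab 5c 5c 1b 64) = 3cfb
m2: inner = H(92 fa a7 c1 36 36 70 6e 7a) = 59 5f; tag = H(f8 90 cd ab 5c 5c 59 5f) = 7af6
m3: inner = H(92 fa a7 c1 36 36 69 4d 41) = 19 3e; tag = H(f8 90 cd ab 5c 5c 19 3e) = 3ad5 ← matches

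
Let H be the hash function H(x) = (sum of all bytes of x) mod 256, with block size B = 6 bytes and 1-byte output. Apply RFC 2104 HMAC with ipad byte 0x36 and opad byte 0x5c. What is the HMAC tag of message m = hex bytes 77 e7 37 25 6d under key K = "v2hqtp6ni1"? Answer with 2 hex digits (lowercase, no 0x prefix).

Key "v2hqtp6ni1" = 76 32 68 71 74 70 36 6e 69 31 is 10 bytes > B = 6, so hash it first: H(key) = a3, then zero-pad to 6 bytes: K' = a3 00 00 00 00 00.
K' ⊕ ipad = 95 36 36 36 36 36.  K' ⊕ opad = ff 5c 5c 5c 5c 5c.
Inner input = (K'⊕ipad) ∥ m = 95 36 36 36 36 36 ∥ 77 e7 37 25 6d.
Inner hash: sum = 149+54+54+54+54+54+119+231+55+37+109 = 970; mod 256 = 202 → ca.
Outer input = (K'⊕opad) ∥ inner = ff 5c 5c 5c 5c 5c ∥ ca.
Outer hash (tag): sum = 255+92+92+92+92+92+202 = 917; mod 256 = 149 → 95.

95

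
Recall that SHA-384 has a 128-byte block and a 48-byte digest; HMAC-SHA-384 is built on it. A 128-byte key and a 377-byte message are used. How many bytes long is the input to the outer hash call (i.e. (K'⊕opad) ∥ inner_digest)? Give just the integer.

Key is 128 ≤ 128 bytes, zero-padded: |K'| = 128.
Outer input = (K'⊕opad) ∥ H(inner) → 128 + 48 = 176 bytes.

176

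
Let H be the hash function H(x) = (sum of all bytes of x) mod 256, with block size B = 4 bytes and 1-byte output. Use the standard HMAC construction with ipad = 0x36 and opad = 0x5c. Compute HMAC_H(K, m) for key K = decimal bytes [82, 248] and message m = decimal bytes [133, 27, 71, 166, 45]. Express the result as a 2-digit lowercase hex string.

Key decimal bytes [82, 248] = 52 f8 is 2 bytes ≤ B = 4; zero-pad to 4 bytes: K' = 52 f8 00 00.
K' ⊕ ipad = 64 ce 36 36.  K' ⊕ opad = 0e a4 5c 5c.
Inner input = (K'⊕ipad) ∥ m = 64 ce 36 36 ∥ 85 1b 47 a6 2d.
Inner hash: sum = 100+206+54+54+133+27+71+166+45 = 856; mod 256 = 88 → 58.
Outer input = (K'⊕opad) ∥ inner = 0e a4 5c 5c ∥ 58.
Outer hash (tag): sum = 14+164+92+92+88 = 450; mod 256 = 194 → c2.

c2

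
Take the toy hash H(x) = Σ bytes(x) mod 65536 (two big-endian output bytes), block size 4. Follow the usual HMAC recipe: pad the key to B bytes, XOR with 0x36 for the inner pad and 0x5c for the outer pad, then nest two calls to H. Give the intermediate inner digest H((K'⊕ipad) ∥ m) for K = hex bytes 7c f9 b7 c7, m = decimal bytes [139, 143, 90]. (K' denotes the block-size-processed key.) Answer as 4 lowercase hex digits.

Key hex bytes 7c f9 b7 c7 is exactly B = 4 bytes: K' = 7c f9 b7 c7.
K' ⊕ ipad = 4a cf 81 f1.
Inner input = 4a cf 81 f1 ∥ 8b 8f 5a.
Inner hash: sum = 74+207+129+241+139+143+90 = 1023 → 03 ff.

03ff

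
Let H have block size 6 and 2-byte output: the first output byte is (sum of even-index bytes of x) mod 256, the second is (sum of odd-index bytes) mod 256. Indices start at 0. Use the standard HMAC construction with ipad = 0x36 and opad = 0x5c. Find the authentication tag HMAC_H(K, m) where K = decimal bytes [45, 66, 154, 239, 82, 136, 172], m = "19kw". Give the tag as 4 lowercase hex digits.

Key decimal bytes [45, 66, 154, 239, 82, 136, 172] = 2d 42 9a ef 52 88 ac is 7 bytes > B = 6, so hash it first: H(key) = c5 b9, then zero-pad to 6 bytes: K' = c5 b9 00 00 00 00.
K' ⊕ ipad = f3 8f 36 36 36 36.  K' ⊕ opad = 99 e5 5c 5c 5c 5c.
Inner input = (K'⊕ipad) ∥ m = f3 8f 36 36 36 36 ∥ 31 39 6b 77.
Inner hash: even-index sum = 507 mod 256 = 251; odd-index sum = 427 mod 256 = 171 → fb ab.
Outer input = (K'⊕opad) ∥ inner = 99 e5 5c 5c 5c 5c ∥ fb ab.
Outer hash (tag): even-index sum = 588 mod 256 = 76; odd-index sum = 584 mod 256 = 72 → 4c 48.

4c48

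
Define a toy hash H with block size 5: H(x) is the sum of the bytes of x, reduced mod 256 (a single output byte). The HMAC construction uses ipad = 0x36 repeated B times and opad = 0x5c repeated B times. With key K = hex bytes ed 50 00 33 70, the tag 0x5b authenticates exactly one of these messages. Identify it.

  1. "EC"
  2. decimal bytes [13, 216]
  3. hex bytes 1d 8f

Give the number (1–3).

Key hex bytes ed 50 00 33 70 is exactly B = 5 bytes: K' = ed 50 00 33 70.
K' ⊕ ipad = db 66 36 05 46; K' ⊕ opad = b1 0c 5c 6f 2c.
m1: inner = H(db 66 36 05 46 45 43) = 4a; tag = H(b1 0c 5c 6f 2c 4a) = fe
m2: inner = H(db 66 36 05 46 0d d8) = a7; tag = H(b1 0c 5c 6f 2c a7) = 5b ← matches
m3: inner = H(db 66 36 05 46 1d 8f) = 6e; tag = H(b1 0c 5c 6f 2c 6e) = 22

2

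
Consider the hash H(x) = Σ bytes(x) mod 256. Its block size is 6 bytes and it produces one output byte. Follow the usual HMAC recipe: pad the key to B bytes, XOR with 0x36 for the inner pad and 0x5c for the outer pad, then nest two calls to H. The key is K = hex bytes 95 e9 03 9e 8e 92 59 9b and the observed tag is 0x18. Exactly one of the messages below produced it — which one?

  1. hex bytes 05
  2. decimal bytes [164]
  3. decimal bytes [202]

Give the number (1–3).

Key hex bytes 95 e9 03 9e 8e 92 59 9b is 8 bytes > B = 6, so hash it first: H(key) = 33, then zero-pad to 6 bytes: K' = 33 00 00 00 00 00.
K' ⊕ ipad = 05 36 36 36 36 36; K' ⊕ opad = 6f 5c 5c 5c 5c 5c.
m1: inner = H(05 36 36 36 36 36 05) = 18; tag = H(6f 5c 5c 5c 5c 5c 18) = 53
m2: inner = H(05 36 36 36 36 36 a4) = b7; tag = H(6f 5c 5c 5c 5c 5c b7) = f2
m3: inner = H(05 36 36 36 36 36 ca) = dd; tag = H(6f 5c 5c 5c 5c 5c dd) = 18 ← matches

3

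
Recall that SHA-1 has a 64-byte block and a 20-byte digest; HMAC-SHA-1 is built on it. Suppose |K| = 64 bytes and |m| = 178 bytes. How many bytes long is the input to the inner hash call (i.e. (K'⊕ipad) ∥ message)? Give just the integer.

Key is 64 ≤ 64 bytes, zero-padded: |K'| = 64.
Inner input = (K'⊕ipad) ∥ m → 64 + 178 = 242 bytes.

242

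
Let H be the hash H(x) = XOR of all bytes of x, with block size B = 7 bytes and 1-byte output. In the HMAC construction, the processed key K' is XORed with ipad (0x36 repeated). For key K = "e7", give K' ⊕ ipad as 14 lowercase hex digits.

Key "e7" = 65 37 is 2 bytes ≤ B = 7; zero-pad to 7 bytes: K' = 65 37 00 00 00 00 00.
XOR each byte with 0x36: 65⊕36=53, 37⊕36=01, 00⊕36=36, 00⊕36=36, 00⊕36=36, 00⊕36=36, 00⊕36=36.

53013636363636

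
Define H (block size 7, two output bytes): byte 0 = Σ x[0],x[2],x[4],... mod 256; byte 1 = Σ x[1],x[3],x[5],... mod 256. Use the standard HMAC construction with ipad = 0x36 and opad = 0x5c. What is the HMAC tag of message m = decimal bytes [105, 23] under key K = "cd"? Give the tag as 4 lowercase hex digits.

Key "cd" = 63 64 is 2 bytes ≤ B = 7; zero-pad to 7 bytes: K' = 63 64 00 00 00 00 00.
K' ⊕ ipad = 55 52 36 36 36 36 36.  K' ⊕ opad = 3f 38 5c 5c 5c 5c 5c.
Inner input = (K'⊕ipad) ∥ m = 55 52 36 36 36 36 36 ∥ 69 17.
Inner hash: even-index sum = 270 mod 256 = 14; odd-index sum = 295 mod 256 = 39 → 0e 27.
Outer input = (K'⊕opad) ∥ inner = 3f 38 5c 5c 5c 5c 5c ∥ 0e 27.
Outer hash (tag): even-index sum = 378 mod 256 = 122; odd-index sum = 254 mod 256 = 254 → 7a fe.

7afe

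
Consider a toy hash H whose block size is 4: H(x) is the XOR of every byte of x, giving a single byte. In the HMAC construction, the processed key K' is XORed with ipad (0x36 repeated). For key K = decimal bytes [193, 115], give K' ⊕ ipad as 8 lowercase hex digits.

Key decimal bytes [193, 115] = c1 73 is 2 bytes ≤ B = 4; zero-pad to 4 bytes: K' = c1 73 00 00.
XOR each byte with 0x36: c1⊕36=f7, 73⊕36=45, 00⊕36=36, 00⊕36=36.

f7453636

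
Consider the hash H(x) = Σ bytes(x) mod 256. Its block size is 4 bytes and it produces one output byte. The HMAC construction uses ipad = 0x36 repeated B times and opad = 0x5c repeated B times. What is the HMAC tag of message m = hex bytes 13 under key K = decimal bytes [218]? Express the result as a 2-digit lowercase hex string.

3b

Key decimal bytes [218] = da is 1 byte ≤ B = 4; zero-pad to 4 bytes: K' = da 00 00 00.
K' ⊕ ipad = ec 36 36 36.  K' ⊕ opad = 86 5c 5c 5c.
Inner input = (K'⊕ipad) ∥ m = ec 36 36 36 ∥ 13.
Inner hash: sum = 236+54+54+54+19 = 417; mod 256 = 161 → a1.
Outer input = (K'⊕opad) ∥ inner = 86 5c 5c 5c ∥ a1.
Outer hash (tag): sum = 134+92+92+92+161 = 571; mod 256 = 59 → 3b.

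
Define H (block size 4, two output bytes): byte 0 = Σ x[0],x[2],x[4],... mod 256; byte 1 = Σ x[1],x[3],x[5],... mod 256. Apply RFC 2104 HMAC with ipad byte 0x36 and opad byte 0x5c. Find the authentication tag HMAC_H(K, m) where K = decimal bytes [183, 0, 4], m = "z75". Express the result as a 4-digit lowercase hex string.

a55b

Key decimal bytes [183, 0, 4] = b7 00 04 is 3 bytes ≤ B = 4; zero-pad to 4 bytes: K' = b7 00 04 00.
K' ⊕ ipad = 81 36 32 36.  K' ⊕ opad = eb 5c 58 5c.
Inner input = (K'⊕ipad) ∥ m = 81 36 32 36 ∥ 7a 37 35.
Inner hash: even-index sum = 354 mod 256 = 98; odd-index sum = 163 mod 256 = 163 → 62 a3.
Outer input = (K'⊕opad) ∥ inner = eb 5c 58 5c ∥ 62 a3.
Outer hash (tag): even-index sum = 421 mod 256 = 165; odd-index sum = 347 mod 256 = 91 → a5 5b.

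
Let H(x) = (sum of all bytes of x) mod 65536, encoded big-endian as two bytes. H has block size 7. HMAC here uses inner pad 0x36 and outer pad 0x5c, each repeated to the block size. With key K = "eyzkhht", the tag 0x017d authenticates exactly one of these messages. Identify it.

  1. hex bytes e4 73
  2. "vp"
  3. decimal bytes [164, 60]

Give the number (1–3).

2

Key "eyzkhht" = 65 79 7a 6b 68 68 74 is exactly B = 7 bytes: K' = 65 79 7a 6b 68 68 74.
K' ⊕ ipad = 53 4f 4c 5d 5e 5e 42; K' ⊕ opad = 39 25 26 37 34 34 28.
m1: inner = H(53 4f 4c 5d 5e 5e 42 e4 73) = 03 a0; tag = H(39 25 26 37 34 34 28 03 a0) = 01ee
m2: inner = H(53 4f 4c 5d 5e 5e 42 76 70) = 03 2f; tag = H(39 25 26 37 34 34 28 03 2f) = 017d ← matches
m3: inner = H(53 4f 4c 5d 5e 5e 42 a4 3c) = 03 29; tag = H(39 25 26 37 34 34 28 03 29) = 0177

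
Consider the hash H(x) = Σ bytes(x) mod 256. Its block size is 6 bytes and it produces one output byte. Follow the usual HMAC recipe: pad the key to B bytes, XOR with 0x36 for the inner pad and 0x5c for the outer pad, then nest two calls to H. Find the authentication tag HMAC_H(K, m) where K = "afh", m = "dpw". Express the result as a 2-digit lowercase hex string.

b1

Key "afh" = 61 66 68 is 3 bytes ≤ B = 6; zero-pad to 6 bytes: K' = 61 66 68 00 00 00.
K' ⊕ ipad = 57 50 5e 36 36 36.  K' ⊕ opad = 3d 3a 34 5c 5c 5c.
Inner input = (K'⊕ipad) ∥ m = 57 50 5e 36 36 36 ∥ 64 70 77.
Inner hash: sum = 87+80+94+54+54+54+100+112+119 = 754; mod 256 = 242 → f2.
Outer input = (K'⊕opad) ∥ inner = 3d 3a 34 5c 5c 5c ∥ f2.
Outer hash (tag): sum = 61+58+52+92+92+92+242 = 689; mod 256 = 177 → b1.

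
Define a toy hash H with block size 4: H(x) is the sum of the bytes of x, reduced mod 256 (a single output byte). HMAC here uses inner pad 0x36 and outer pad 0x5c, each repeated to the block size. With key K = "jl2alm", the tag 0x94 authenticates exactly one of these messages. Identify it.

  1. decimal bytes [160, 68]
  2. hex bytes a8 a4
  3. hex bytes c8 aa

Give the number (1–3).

Key "jl2alm" = 6a 6c 32 61 6c 6d is 6 bytes > B = 4, so hash it first: H(key) = 42, then zero-pad to 4 bytes: K' = 42 00 00 00.
K' ⊕ ipad = 74 36 36 36; K' ⊕ opad = 1e 5c 5c 5c.
m1: inner = H(74 36 36 36 a0 44) = fa; tag = H(1e 5c 5c 5c fa) = 2c
m2: inner = H(74 36 36 36 a8 a4) = 62; tag = H(1e 5c 5c 5c 62) = 94 ← matches
m3: inner = H(74 36 36 36 c8 aa) = 88; tag = H(1e 5c 5c 5c 88) = ba

2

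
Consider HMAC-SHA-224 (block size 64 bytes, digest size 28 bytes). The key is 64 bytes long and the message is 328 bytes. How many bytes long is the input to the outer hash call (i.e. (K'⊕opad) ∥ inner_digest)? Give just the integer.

92

Key is 64 ≤ 64 bytes, zero-padded: |K'| = 64.
Outer input = (K'⊕opad) ∥ H(inner) → 64 + 28 = 92 bytes.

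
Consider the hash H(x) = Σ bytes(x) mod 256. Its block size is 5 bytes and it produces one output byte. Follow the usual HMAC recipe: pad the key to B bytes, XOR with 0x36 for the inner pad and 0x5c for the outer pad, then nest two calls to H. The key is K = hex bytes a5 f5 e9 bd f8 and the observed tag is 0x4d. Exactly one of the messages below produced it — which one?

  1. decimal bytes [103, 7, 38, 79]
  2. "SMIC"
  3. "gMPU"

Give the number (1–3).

Key hex bytes a5 f5 e9 bd f8 is exactly B = 5 bytes: K' = a5 f5 e9 bd f8.
K' ⊕ ipad = 93 c3 df 8b ce; K' ⊕ opad = f9 a9 b5 e1 a4.
m1: inner = H(93 c3 df 8b ce 67 07 26 4f) = 71; tag = H(f9 a9 b5 e1 a4 71) = 4d ← matches
m2: inner = H(93 c3 df 8b ce 53 4d 49 43) = ba; tag = H(f9 a9 b5 e1 a4 ba) = 96
m3: inner = H(93 c3 df 8b ce 67 4d 50 55) = e7; tag = H(f9 a9 b5 e1 a4 e7) = c3

1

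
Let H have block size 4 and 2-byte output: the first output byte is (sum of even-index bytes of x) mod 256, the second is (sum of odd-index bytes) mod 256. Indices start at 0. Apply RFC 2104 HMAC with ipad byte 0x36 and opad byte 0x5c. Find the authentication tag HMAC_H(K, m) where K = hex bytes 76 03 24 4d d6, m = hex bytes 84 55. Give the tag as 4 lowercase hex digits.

8859

Key hex bytes 76 03 24 4d d6 is 5 bytes > B = 4, so hash it first: H(key) = 70 50, then zero-pad to 4 bytes: K' = 70 50 00 00.
K' ⊕ ipad = 46 66 36 36.  K' ⊕ opad = 2c 0c 5c 5c.
Inner input = (K'⊕ipad) ∥ m = 46 66 36 36 ∥ 84 55.
Inner hash: even-index sum = 256 mod 256 = 0; odd-index sum = 241 mod 256 = 241 → 00 f1.
Outer input = (K'⊕opad) ∥ inner = 2c 0c 5c 5c ∥ 00 f1.
Outer hash (tag): even-index sum = 136 mod 256 = 136; odd-index sum = 345 mod 256 = 89 → 88 59.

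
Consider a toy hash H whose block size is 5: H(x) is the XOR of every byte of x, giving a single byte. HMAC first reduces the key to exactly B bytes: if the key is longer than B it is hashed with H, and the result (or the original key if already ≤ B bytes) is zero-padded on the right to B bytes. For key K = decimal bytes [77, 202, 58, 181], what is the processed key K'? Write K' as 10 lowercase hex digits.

Key decimal bytes [77, 202, 58, 181] = 4d ca 3a b5 is 4 bytes ≤ B = 5; zero-pad to 5 bytes: K' = 4d ca 3a b5 00.

4dca3ab500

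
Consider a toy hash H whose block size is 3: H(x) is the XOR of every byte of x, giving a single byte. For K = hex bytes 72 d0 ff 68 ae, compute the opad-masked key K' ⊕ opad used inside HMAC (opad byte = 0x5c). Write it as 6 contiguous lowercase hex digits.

c75c5c

Key hex bytes 72 d0 ff 68 ae is 5 bytes > B = 3, so hash it first: H(key) = 9b, then zero-pad to 3 bytes: K' = 9b 00 00.
XOR each byte with 0x5c: 9b⊕5c=c7, 00⊕5c=5c, 00⊕5c=5c.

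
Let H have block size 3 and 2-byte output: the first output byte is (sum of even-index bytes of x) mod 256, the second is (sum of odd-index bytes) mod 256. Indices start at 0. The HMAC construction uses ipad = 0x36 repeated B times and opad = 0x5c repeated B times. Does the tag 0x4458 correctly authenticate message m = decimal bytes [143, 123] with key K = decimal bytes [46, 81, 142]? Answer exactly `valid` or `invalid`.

invalid

Key decimal bytes [46, 81, 142] = 2e 51 8e is exactly B = 3 bytes: K' = 2e 51 8e.
K' ⊕ ipad = 18 67 b8; K' ⊕ opad = 72 0d d2.
Inner hash: even-index sum = 331 mod 256 = 75; odd-index sum = 246 mod 256 = 246 → 4b f6.
Outer hash (recomputed tag): even-index sum = 570 mod 256 = 58; odd-index sum = 88 mod 256 = 88 → 3a 58.
Recomputed tag = 3a58; claimed = 4458 → mismatch.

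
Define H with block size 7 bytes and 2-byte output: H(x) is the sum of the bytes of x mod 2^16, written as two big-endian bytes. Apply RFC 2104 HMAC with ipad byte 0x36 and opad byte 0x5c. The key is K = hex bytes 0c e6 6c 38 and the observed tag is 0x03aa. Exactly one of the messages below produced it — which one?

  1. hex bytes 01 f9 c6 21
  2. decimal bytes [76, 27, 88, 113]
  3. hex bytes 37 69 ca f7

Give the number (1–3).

Key hex bytes 0c e6 6c 38 is 4 bytes ≤ B = 7; zero-pad to 7 bytes: K' = 0c e6 6c 38 00 00 00.
K' ⊕ ipad = 3a d0 5a 0e 36 36 36; K' ⊕ opad = 50 ba 30 64 5c 5c 5c.
m1: inner = H(3a d0 5a 0e 36 36 36 01 f9 c6 21) = 03 f5; tag = H(50 ba 30 64 5c 5c 5c 03 f5) = 03aa ← matches
m2: inner = H(3a d0 5a 0e 36 36 36 4c 1b 58 71) = 03 44; tag = H(50 ba 30 64 5c 5c 5c 03 44) = 02f9
m3: inner = H(3a d0 5a 0e 36 36 36 37 69 ca f7) = 04 75; tag = H(50 ba 30 64 5c 5c 5c 04 75) = 032b

1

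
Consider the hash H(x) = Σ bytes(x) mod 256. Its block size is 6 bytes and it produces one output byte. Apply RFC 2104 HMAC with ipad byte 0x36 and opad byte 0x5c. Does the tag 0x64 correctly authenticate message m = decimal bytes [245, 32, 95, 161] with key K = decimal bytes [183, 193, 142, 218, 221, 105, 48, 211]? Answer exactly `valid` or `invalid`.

Key decimal bytes [183, 193, 142, 218, 221, 105, 48, 211] = b7 c1 8e da dd 69 30 d3 is 8 bytes > B = 6, so hash it first: H(key) = 29, then zero-pad to 6 bytes: K' = 29 00 00 00 00 00.
K' ⊕ ipad = 1f 36 36 36 36 36; K' ⊕ opad = 75 5c 5c 5c 5c 5c.
Inner hash: sum = 31+54+54+54+54+54+245+32+95+161 = 834; mod 256 = 66 → 42.
Outer hash (recomputed tag): sum = 117+92+92+92+92+92+66 = 643; mod 256 = 131 → 83.
Recomputed tag = 83; claimed = 64 → mismatch.

invalid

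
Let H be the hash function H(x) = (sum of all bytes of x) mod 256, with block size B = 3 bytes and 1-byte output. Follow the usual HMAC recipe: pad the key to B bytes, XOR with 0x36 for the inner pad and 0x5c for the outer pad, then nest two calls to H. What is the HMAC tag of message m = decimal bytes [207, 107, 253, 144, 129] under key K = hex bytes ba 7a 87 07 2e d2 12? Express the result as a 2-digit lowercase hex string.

Key hex bytes ba 7a 87 07 2e d2 12 is 7 bytes > B = 3, so hash it first: H(key) = d4, then zero-pad to 3 bytes: K' = d4 00 00.
K' ⊕ ipad = e2 36 36.  K' ⊕ opad = 88 5c 5c.
Inner input = (K'⊕ipad) ∥ m = e2 36 36 ∥ cf 6b fd 90 81.
Inner hash: sum = 226+54+54+207+107+253+144+129 = 1174; mod 256 = 150 → 96.
Outer input = (K'⊕opad) ∥ inner = 88 5c 5c ∥ 96.
Outer hash (tag): sum = 136+92+92+150 = 470; mod 256 = 214 → d6.

d6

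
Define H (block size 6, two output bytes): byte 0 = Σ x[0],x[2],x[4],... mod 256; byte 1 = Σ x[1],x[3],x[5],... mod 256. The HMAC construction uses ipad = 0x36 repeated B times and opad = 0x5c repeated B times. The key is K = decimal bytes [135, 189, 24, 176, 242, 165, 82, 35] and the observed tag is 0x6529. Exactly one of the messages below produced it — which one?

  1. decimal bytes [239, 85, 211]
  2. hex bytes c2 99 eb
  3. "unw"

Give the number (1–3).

2

Key decimal bytes [135, 189, 24, 176, 242, 165, 82, 35] = 87 bd 18 b0 f2 a5 52 23 is 8 bytes > B = 6, so hash it first: H(key) = e3 35, then zero-pad to 6 bytes: K' = e3 35 00 00 00 00.
K' ⊕ ipad = d5 03 36 36 36 36; K' ⊕ opad = bf 69 5c 5c 5c 5c.
m1: inner = H(d5 03 36 36 36 36 ef 55 d3) = 03 c4; tag = H(bf 69 5c 5c 5c 5c 03 c4) = 7ae5
m2: inner = H(d5 03 36 36 36 36 c2 99 eb) = ee 08; tag = H(bf 69 5c 5c 5c 5c ee 08) = 6529 ← matches
m3: inner = H(d5 03 36 36 36 36 75 6e 77) = 2d dd; tag = H(bf 69 5c 5c 5c 5c 2d dd) = a4fe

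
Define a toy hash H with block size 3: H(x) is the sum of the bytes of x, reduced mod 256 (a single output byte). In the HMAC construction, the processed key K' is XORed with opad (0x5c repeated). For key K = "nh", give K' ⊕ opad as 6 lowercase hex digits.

32345c

Key "nh" = 6e 68 is 2 bytes ≤ B = 3; zero-pad to 3 bytes: K' = 6e 68 00.
XOR each byte with 0x5c: 6e⊕5c=32, 68⊕5c=34, 00⊕5c=5c.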